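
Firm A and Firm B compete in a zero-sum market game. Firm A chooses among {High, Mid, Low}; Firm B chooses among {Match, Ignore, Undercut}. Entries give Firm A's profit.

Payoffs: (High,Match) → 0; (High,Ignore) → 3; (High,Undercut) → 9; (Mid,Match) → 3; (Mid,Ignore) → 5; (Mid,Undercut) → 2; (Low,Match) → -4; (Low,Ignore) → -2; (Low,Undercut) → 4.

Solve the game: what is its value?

Row minima: High → 0, Mid → 2, Low → -4; maximin = 2.
Column maxima: Match → 3, Ignore → 5, Undercut → 9; minimax = 3.
2 ≠ 3, so there is no saddle point; optimal play is mixed.
Low is strictly dominated by High, so Firm A never plays it.
Ignore is strictly dominated by Match (it gives Firm A strictly more in every row), so Firm B never plays it.
On the remaining 2×2 (High, Mid vs Match, Undercut):
Let Firm A play High with probability p. Expected payoff against Match: 0p + 3(1−p) = −3p + 3; against Undercut: 9p + 2(1−p) = 7p + 2.
Setting these equal: −3p + 3 = 7p + 2 ⇒ −10p = -1 ⇒ p = 1/10, and the value is (-3)·(1/10) + 3 = 27/10.
For Firm B: with q = P(Match), equating High's and Mid's payoffs gives −9q + 9 = q + 2 ⇒ q = 7/10.

27/10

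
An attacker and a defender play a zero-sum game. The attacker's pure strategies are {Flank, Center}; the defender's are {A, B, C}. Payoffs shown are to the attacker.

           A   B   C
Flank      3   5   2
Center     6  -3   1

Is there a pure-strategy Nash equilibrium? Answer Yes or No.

Row minima: Flank → 2, Center → -3; maximin = 2.
Column maxima: A → 6, B → 5, C → 2; minimax = 2.
maximin = minimax = 2, so a saddle point exists.

Yes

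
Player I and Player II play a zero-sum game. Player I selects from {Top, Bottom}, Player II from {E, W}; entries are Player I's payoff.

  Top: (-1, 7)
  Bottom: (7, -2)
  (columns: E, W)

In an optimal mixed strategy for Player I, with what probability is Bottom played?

Row minima: Top → -1, Bottom → -2; maximin = -1.
Column maxima: E → 7, W → 7; minimax = 7.
-1 ≠ 7, so there is no saddle point; optimal play is mixed.
Let Player I play Top with probability p. Expected payoff against E: (-1)p + 7(1−p) = −8p + 7; against W: 7p + (-2)(1−p) = 9p − 2.
Setting these equal: −8p + 7 = 9p − 2 ⇒ −17p = -9 ⇒ p = 9/17, and the value is (-8)·(9/17) + 7 = 47/17.
For Player II: with q = P(E), equating Top's and Bottom's payoffs gives −8q + 7 = 9q − 2 ⇒ q = 9/17.

8/17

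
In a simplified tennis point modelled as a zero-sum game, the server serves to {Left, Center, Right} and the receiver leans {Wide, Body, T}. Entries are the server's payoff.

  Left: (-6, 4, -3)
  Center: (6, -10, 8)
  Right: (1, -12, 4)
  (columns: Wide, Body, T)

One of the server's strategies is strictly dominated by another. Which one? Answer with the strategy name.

Right

Center gives a strictly higher payoff than Right against every column: 6 > 1, -10 > -12, 8 > 4.
So Right is strictly dominated and the server never plays it.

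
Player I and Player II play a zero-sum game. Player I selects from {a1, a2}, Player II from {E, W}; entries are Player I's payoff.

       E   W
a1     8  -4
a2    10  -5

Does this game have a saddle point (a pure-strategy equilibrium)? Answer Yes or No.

Row minima: a1 → -4, a2 → -5; maximin = -4.
Column maxima: E → 10, W → -4; minimax = -4.
maximin = minimax = -4, so a saddle point exists.

Yes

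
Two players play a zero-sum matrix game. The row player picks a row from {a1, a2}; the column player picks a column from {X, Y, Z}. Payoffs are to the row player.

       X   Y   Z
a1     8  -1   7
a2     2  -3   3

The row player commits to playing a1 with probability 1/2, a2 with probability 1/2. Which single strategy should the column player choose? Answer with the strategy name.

Y

If the column player plays X, the row player's expected payoff is (1/2)·8 + (1/2)·2 = 5.
If the column player plays Y, the row player's expected payoff is (1/2)·(-1) + (1/2)·(-3) = -2.
If the column player plays Z, the row player's expected payoff is (1/2)·7 + (1/2)·3 = 5.
The column player minimizes the row player's payoff; the smallest is -2, so the best response is Y.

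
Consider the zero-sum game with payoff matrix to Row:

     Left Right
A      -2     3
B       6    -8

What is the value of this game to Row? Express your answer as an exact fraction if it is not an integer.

2/19

Row minima: A → -2, B → -8; maximin = -2.
Column maxima: Left → 6, Right → 3; minimax = 3.
-2 ≠ 3, so there is no saddle point; optimal play is mixed.
Let Row play A with probability p. Expected payoff against Left: (-2)p + 6(1−p) = −8p + 6; against Right: 3p + (-8)(1−p) = 11p − 8.
Setting these equal: −8p + 6 = 11p − 8 ⇒ −19p = -14 ⇒ p = 14/19, and the value is (-8)·(14/19) + 6 = 2/19.
For Column: with q = P(Left), equating A's and B's payoffs gives −5q + 3 = 14q − 8 ⇒ q = 11/19.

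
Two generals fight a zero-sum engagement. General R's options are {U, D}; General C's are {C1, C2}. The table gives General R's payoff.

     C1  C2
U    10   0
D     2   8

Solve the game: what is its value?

5

Row minima: U → 0, D → 2; maximin = 2.
Column maxima: C1 → 10, C2 → 8; minimax = 8.
2 ≠ 8, so there is no saddle point; optimal play is mixed.
Let General R play U with probability p. Expected payoff against C1: 10p + 2(1−p) = 8p + 2; against C2: 0p + 8(1−p) = −8p + 8.
Setting these equal: 8p + 2 = −8p + 8 ⇒ 16p = 6 ⇒ p = 3/8, and the value is (8)·(3/8) + 2 = 5.
For General C: with q = P(C1), equating U's and D's payoffs gives 10q = −6q + 8 ⇒ q = 1/2.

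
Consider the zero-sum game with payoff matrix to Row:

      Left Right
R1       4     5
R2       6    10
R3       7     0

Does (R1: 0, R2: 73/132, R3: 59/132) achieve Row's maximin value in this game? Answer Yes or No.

Against Left this mix gives (73/132)·6 + (59/132)·7 = 851/132.
Against Right this mix gives (73/132)·10 + (59/132)·0 = 365/66.
Column will play Right, holding Row to 365/66. Shifting weight toward the row that does better against Right would raise this floor (the equalizing mix achieves 70/11 against both Right and Left), so the proposed strategy is not optimal.

No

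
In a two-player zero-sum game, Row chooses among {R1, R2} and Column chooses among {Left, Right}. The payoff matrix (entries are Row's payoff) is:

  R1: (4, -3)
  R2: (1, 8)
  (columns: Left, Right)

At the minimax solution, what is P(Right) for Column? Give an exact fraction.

Row minima: R1 → -3, R2 → 1; maximin = 1.
Column maxima: Left → 4, Right → 8; minimax = 4.
1 ≠ 4, so there is no saddle point; optimal play is mixed.
Let Row play R1 with probability p. Expected payoff against Left: 4p + 1(1−p) = 3p + 1; against Right: (-3)p + 8(1−p) = −11p + 8.
Setting these equal: 3p + 1 = −11p + 8 ⇒ 14p = 7 ⇒ p = 1/2, and the value is (3)·(1/2) + 1 = 5/2.
For Column: with q = P(Left), equating R1's and R2's payoffs gives 7q − 3 = −7q + 8 ⇒ q = 11/14.

3/14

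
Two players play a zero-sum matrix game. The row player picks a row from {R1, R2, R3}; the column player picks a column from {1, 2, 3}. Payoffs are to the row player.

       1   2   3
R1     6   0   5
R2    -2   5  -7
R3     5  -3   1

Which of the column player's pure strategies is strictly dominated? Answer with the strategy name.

1

3 holds the row player's payoff strictly below 1 in every row: 5 < 6, -7 < -2, 1 < 5.
So 1 is strictly dominated for the column player.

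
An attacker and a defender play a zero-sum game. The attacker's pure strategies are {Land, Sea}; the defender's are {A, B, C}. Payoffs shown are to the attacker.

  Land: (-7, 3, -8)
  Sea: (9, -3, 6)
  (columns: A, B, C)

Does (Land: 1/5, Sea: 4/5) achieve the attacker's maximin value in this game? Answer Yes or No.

No

Against A this mix gives (1/5)·(-7) + (4/5)·9 = 29/5.
Against B this mix gives (1/5)·3 + (4/5)·(-3) = -9/5.
Against C this mix gives (1/5)·(-8) + (4/5)·6 = 16/5.
The defender will play B, holding the attacker to -9/5. Shifting weight toward the row that does better against B would raise this floor (the equalizing mix achieves -3/10 against both B and C), so the proposed strategy is not optimal.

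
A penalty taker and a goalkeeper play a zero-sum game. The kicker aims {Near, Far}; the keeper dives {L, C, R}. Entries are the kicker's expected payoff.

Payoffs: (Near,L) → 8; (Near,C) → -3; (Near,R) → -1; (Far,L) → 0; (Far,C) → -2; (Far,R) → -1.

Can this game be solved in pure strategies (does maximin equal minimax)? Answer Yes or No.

Yes

Row minima: Near → -3, Far → -2; maximin = -2.
Column maxima: L → 8, C → -2, R → -1; minimax = -2.
maximin = minimax = -2, so a saddle point exists.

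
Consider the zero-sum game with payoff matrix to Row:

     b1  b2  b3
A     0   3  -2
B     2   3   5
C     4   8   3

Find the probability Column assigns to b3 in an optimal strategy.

Row minima: A → -2, B → 2, C → 3; maximin = 3.
Column maxima: b1 → 4, b2 → 8, b3 → 5; minimax = 4.
3 ≠ 4, so there is no saddle point; optimal play is mixed.
A is strictly dominated by C, so Row never plays it.
b2 is strictly dominated by b1 (it gives Row strictly more in every row), so Column never plays it.
On the remaining 2×2 (B, C vs b1, b3):
Let Row play B with probability p. Expected payoff against b1: 2p + 4(1−p) = −2p + 4; against b3: 5p + 3(1−p) = 2p + 3.
Setting these equal: −2p + 4 = 2p + 3 ⇒ −4p = -1 ⇒ p = 1/4, and the value is (-2)·(1/4) + 4 = 7/2.
For Column: with q = P(b1), equating B's and C's payoffs gives −3q + 5 = q + 3 ⇒ q = 1/2.

1/2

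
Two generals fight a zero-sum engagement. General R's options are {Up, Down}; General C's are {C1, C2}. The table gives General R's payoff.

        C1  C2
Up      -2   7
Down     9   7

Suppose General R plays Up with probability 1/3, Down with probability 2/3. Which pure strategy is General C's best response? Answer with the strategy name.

If General C plays C1, General R's expected payoff is (1/3)·(-2) + (2/3)·9 = 16/3.
If General C plays C2, General R's expected payoff is (1/3)·7 + (2/3)·7 = 7.
General C minimizes General R's payoff; the smallest is 16/3, so the best response is C1.

C1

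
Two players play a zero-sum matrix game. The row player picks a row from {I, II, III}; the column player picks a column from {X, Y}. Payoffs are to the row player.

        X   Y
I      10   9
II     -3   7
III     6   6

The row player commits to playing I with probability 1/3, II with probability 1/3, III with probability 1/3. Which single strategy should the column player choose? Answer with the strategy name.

If the column player plays X, the row player's expected payoff is (1/3)·10 + (1/3)·(-3) + (1/3)·6 = 13/3.
If the column player plays Y, the row player's expected payoff is (1/3)·9 + (1/3)·7 + (1/3)·6 = 22/3.
The column player minimizes the row player's payoff; the smallest is 13/3, so the best response is X.

X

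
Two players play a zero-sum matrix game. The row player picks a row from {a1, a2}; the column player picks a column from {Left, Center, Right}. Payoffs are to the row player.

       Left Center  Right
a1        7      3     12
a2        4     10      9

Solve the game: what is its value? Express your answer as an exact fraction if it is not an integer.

Row minima: a1 → 3, a2 → 4; maximin = 4.
Column maxima: Left → 7, Center → 10, Right → 12; minimax = 7.
4 ≠ 7, so there is no saddle point; optimal play is mixed.
Right is strictly dominated by Left (it gives the row player strictly more in every row), so the column player never plays it.
On the remaining 2×2 (a1, a2 vs Left, Center):
Let the row player play a1 with probability p. Expected payoff against Left: 7p + 4(1−p) = 3p + 4; against Center: 3p + 10(1−p) = −7p + 10.
Setting these equal: 3p + 4 = −7p + 10 ⇒ 10p = 6 ⇒ p = 3/5, and the value is (3)·(3/5) + 4 = 29/5.
For the column player: with q = P(Left), equating a1's and a2's payoffs gives 4q + 3 = −6q + 10 ⇒ q = 7/10.

29/5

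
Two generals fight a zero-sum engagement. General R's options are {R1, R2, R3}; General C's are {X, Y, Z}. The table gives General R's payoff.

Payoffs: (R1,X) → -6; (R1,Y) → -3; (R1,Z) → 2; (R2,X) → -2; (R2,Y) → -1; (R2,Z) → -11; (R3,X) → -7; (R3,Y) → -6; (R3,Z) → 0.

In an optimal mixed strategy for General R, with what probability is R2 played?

Row minima: R1 → -6, R2 → -11, R3 → -7; maximin = -6.
Column maxima: X → -2, Y → -1, Z → 2; minimax = -2.
-6 ≠ -2, so there is no saddle point; optimal play is mixed.
R3 is strictly dominated by R1, so General R never plays it.
Y is strictly dominated by X (it gives General R strictly more in every row), so General C never plays it.
On the remaining 2×2 (R1, R2 vs X, Z):
Let General R play R1 with probability p. Expected payoff against X: (-6)p + (-2)(1−p) = −4p − 2; against Z: 2p + (-11)(1−p) = 13p − 11.
Setting these equal: −4p − 2 = 13p − 11 ⇒ −17p = -9 ⇒ p = 9/17, and the value is (-4)·(9/17) − 2 = -70/17.
For General C: with q = P(X), equating R1's and R2's payoffs gives −8q + 2 = 9q − 11 ⇒ q = 13/17.

8/17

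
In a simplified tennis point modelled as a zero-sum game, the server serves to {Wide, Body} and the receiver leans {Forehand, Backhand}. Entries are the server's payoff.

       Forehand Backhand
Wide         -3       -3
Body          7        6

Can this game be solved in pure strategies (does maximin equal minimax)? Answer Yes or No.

Row minima: Wide → -3, Body → 6; maximin = 6.
Column maxima: Forehand → 7, Backhand → 6; minimax = 6.
maximin = minimax = 6, so a saddle point exists.

Yes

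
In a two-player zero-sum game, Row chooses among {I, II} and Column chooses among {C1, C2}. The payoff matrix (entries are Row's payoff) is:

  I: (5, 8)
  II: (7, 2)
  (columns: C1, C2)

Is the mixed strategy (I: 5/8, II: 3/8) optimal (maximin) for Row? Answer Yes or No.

Yes

Against C1 this mix gives (5/8)·5 + (3/8)·7 = 23/4.
Against C2 this mix gives (5/8)·8 + (3/8)·2 = 23/4.
All of Column's active replies (C1, C2) yield 23/4, and no column does worse for Row. The mix makes Column indifferent and guarantees 23/4, so it is optimal.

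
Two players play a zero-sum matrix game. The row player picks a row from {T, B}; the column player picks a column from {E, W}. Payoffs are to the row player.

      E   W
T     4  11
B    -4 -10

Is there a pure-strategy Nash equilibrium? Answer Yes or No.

Yes

Row minima: T → 4, B → -10; maximin = 4.
Column maxima: E → 4, W → 11; minimax = 4.
maximin = minimax = 4, so a saddle point exists.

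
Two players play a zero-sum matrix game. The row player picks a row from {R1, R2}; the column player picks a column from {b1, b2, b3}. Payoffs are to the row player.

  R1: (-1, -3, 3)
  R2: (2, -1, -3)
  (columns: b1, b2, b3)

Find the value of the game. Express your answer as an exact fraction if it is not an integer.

Row minima: R1 → -3, R2 → -3; maximin = -3.
Column maxima: b1 → 2, b2 → -1, b3 → 3; minimax = -1.
-3 ≠ -1, so there is no saddle point; optimal play is mixed.
b1 is strictly dominated by b2 (it gives the row player strictly more in every row), so the column player never plays it.
On the remaining 2×2 (R1, R2 vs b2, b3):
Let the row player play R1 with probability p. Expected payoff against b2: (-3)p + (-1)(1−p) = −2p − 1; against b3: 3p + (-3)(1−p) = 6p − 3.
Setting these equal: −2p − 1 = 6p − 3 ⇒ −8p = -2 ⇒ p = 1/4, and the value is (-2)·(1/4) − 1 = -3/2.
For the column player: with q = P(b2), equating R1's and R2's payoffs gives −6q + 3 = 2q − 3 ⇒ q = 3/4.

-3/2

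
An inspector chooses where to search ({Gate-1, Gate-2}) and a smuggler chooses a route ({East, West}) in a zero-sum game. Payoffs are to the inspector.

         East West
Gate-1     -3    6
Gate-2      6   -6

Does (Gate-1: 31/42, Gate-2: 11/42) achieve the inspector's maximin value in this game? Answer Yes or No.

Against East this mix gives (31/42)·(-3) + (11/42)·6 = -9/14.
Against West this mix gives (31/42)·6 + (11/42)·(-6) = 20/7.
The smuggler will play East, holding the inspector to -9/14. Shifting weight toward the row that does better against East would raise this floor (the equalizing mix achieves 6/7 against both East and West), so the proposed strategy is not optimal.

No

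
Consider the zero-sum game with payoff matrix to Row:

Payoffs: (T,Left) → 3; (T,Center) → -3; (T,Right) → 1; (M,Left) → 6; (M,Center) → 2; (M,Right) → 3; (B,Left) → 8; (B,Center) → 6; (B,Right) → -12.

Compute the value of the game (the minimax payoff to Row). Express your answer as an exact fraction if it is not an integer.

Row minima: T → -3, M → 2, B → -12; maximin = 2.
Column maxima: Left → 8, Center → 6, Right → 3; minimax = 3.
2 ≠ 3, so there is no saddle point; optimal play is mixed.
T is strictly dominated by M, so Row never plays it.
Left is strictly dominated by Center (it gives Row strictly more in every row), so Column never plays it.
On the remaining 2×2 (M, B vs Center, Right):
Let Row play M with probability p. Expected payoff against Center: 2p + 6(1−p) = −4p + 6; against Right: 3p + (-12)(1−p) = 15p − 12.
Setting these equal: −4p + 6 = 15p − 12 ⇒ −19p = -18 ⇒ p = 18/19, and the value is (-4)·(18/19) + 6 = 42/19.
For Column: with q = P(Center), equating M's and B's payoffs gives −q + 3 = 18q − 12 ⇒ q = 15/19.

42/19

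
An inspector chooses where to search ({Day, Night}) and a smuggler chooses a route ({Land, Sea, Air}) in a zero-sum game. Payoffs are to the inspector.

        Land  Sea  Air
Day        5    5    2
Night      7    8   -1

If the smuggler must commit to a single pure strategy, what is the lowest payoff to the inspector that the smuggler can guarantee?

Column maxima: Land → 7, Sea → 8, Air → 2.
The smallest of these is 2.

2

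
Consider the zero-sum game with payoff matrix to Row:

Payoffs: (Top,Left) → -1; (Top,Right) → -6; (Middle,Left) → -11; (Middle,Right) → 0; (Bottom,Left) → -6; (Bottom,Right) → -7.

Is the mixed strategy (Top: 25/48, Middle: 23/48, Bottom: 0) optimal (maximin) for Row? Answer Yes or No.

Against Left this mix gives (25/48)·(-1) + (23/48)·(-11) = -139/24.
Against Right this mix gives (25/48)·(-6) + (23/48)·0 = -25/8.
Column will play Left, holding Row to -139/24. Shifting weight toward the row that does better against Left would raise this floor (the equalizing mix achieves -33/8 against both Left and Right), so the proposed strategy is not optimal.

No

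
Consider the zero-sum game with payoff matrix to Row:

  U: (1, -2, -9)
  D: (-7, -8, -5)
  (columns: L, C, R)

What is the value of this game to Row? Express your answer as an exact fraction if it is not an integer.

-31/5

Row minima: U → -9, D → -8; maximin = -8.
Column maxima: L → 1, C → -2, R → -5; minimax = -5.
-8 ≠ -5, so there is no saddle point; optimal play is mixed.
L is strictly dominated by C (it gives Row strictly more in every row), so Column never plays it.
On the remaining 2×2 (U, D vs C, R):
Let Row play U with probability p. Expected payoff against C: (-2)p + (-8)(1−p) = 6p − 8; against R: (-9)p + (-5)(1−p) = −4p − 5.
Setting these equal: 6p − 8 = −4p − 5 ⇒ 10p = 3 ⇒ p = 3/10, and the value is (6)·(3/10) − 8 = -31/5.
For Column: with q = P(C), equating U's and D's payoffs gives 7q − 9 = −3q − 5 ⇒ q = 2/5.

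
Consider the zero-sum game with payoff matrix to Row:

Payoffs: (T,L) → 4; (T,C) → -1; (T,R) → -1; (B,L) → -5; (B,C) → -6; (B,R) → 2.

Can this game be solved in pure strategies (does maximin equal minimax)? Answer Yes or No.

Yes

Row minima: T → -1, B → -6; maximin = -1.
Column maxima: L → 4, C → -1, R → 2; minimax = -1.
maximin = minimax = -1, so a saddle point exists.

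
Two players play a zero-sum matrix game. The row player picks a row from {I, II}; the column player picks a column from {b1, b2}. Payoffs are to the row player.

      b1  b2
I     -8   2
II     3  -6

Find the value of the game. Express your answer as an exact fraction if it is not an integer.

-42/19

Row minima: I → -8, II → -6; maximin = -6.
Column maxima: b1 → 3, b2 → 2; minimax = 2.
-6 ≠ 2, so there is no saddle point; optimal play is mixed.
Let the row player play I with probability p. Expected payoff against b1: (-8)p + 3(1−p) = −11p + 3; against b2: 2p + (-6)(1−p) = 8p − 6.
Setting these equal: −11p + 3 = 8p − 6 ⇒ −19p = -9 ⇒ p = 9/19, and the value is (-11)·(9/19) + 3 = -42/19.
For the column player: with q = P(b1), equating I's and II's payoffs gives −10q + 2 = 9q − 6 ⇒ q = 8/19.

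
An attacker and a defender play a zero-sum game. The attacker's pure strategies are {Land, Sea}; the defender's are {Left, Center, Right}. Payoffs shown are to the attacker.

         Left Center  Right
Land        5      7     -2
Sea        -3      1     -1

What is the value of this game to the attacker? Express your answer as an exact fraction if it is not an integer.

Row minima: Land → -2, Sea → -3; maximin = -2.
Column maxima: Left → 5, Center → 7, Right → -1; minimax = -1.
-2 ≠ -1, so there is no saddle point; optimal play is mixed.
Center is strictly dominated by Left (it gives the attacker strictly more in every row), so the defender never plays it.
On the remaining 2×2 (Land, Sea vs Left, Right):
Let the attacker play Land with probability p. Expected payoff against Left: 5p + (-3)(1−p) = 8p − 3; against Right: (-2)p + (-1)(1−p) = −p − 1.
Setting these equal: 8p − 3 = −p − 1 ⇒ 9p = 2 ⇒ p = 2/9, and the value is (8)·(2/9) − 3 = -11/9.
For the defender: with q = P(Left), equating Land's and Sea's payoffs gives 7q − 2 = −2q − 1 ⇒ q = 1/9.

-11/9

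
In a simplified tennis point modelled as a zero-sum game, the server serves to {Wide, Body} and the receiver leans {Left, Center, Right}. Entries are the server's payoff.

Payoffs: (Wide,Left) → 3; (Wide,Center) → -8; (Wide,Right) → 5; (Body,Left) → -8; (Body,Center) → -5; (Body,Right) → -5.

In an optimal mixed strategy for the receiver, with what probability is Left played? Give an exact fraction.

Row minima: Wide → -8, Body → -8; maximin = -8.
Column maxima: Left → 3, Center → -5, Right → 5; minimax = -5.
-8 ≠ -5, so there is no saddle point; optimal play is mixed.
Right is strictly dominated by Left (it gives the server strictly more in every row), so the receiver never plays it.
On the remaining 2×2 (Wide, Body vs Left, Center):
Let the server play Wide with probability p. Expected payoff against Left: 3p + (-8)(1−p) = 11p − 8; against Center: (-8)p + (-5)(1−p) = −3p − 5.
Setting these equal: 11p − 8 = −3p − 5 ⇒ 14p = 3 ⇒ p = 3/14, and the value is (11)·(3/14) − 8 = -79/14.
For the receiver: with q = P(Left), equating Wide's and Body's payoffs gives 11q − 8 = −3q − 5 ⇒ q = 3/14.

3/14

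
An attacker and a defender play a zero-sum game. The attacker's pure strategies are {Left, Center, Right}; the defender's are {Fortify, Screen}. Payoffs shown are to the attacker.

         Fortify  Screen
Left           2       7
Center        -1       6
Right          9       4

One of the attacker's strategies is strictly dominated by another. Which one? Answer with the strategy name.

Left gives a strictly higher payoff than Center against every column: 2 > -1, 7 > 6.
So Center is strictly dominated and the attacker never plays it.

Center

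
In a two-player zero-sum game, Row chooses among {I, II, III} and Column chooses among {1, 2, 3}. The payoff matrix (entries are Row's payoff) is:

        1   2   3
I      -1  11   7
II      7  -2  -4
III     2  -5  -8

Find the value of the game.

Row minima: I → -1, II → -4, III → -8; maximin = -1.
Column maxima: 1 → 7, 2 → 11, 3 → 7; minimax = 7.
-1 ≠ 7, so there is no saddle point; optimal play is mixed.
III is strictly dominated by II, so Row never plays it.
2 is strictly dominated by 3 (it gives Row strictly more in every row), so Column never plays it.
On the remaining 2×2 (I, II vs 1, 3):
Let Row play I with probability p. Expected payoff against 1: (-1)p + 7(1−p) = −8p + 7; against 3: 7p + (-4)(1−p) = 11p − 4.
Setting these equal: −8p + 7 = 11p − 4 ⇒ −19p = -11 ⇒ p = 11/19, and the value is (-8)·(11/19) + 7 = 45/19.
For Column: with q = P(1), equating I's and II's payoffs gives −8q + 7 = 11q − 4 ⇒ q = 11/19.

45/19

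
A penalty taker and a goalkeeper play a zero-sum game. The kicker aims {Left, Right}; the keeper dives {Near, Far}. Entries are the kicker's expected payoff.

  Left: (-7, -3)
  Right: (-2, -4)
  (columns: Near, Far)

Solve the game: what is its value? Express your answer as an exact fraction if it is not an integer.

-11/3

Row minima: Left → -7, Right → -4; maximin = -4.
Column maxima: Near → -2, Far → -3; minimax = -3.
-4 ≠ -3, so there is no saddle point; optimal play is mixed.
Let the kicker play Left with probability p. Expected payoff against Near: (-7)p + (-2)(1−p) = −5p − 2; against Far: (-3)p + (-4)(1−p) = p − 4.
Setting these equal: −5p − 2 = p − 4 ⇒ −6p = -2 ⇒ p = 1/3, and the value is (-5)·(1/3) − 2 = -11/3.
For the keeper: with q = P(Near), equating Left's and Right's payoffs gives −4q − 3 = 2q − 4 ⇒ q = 1/6.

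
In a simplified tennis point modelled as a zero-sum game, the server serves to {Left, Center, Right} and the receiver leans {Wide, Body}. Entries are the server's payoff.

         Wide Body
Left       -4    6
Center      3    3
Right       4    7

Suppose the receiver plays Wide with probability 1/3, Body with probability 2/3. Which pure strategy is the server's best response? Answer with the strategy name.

Expected payoff of Left: (1/3)·(-4) + (2/3)·6 = 8/3.
Expected payoff of Center: (1/3)·3 + (2/3)·3 = 3.
Expected payoff of Right: (1/3)·4 + (2/3)·7 = 6.
The largest is 6, so the server's best response is Right.

Right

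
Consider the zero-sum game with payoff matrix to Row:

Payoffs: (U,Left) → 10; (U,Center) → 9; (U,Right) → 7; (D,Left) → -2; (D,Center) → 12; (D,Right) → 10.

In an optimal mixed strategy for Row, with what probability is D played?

1/5

Row minima: U → 7, D → -2; maximin = 7.
Column maxima: Left → 10, Center → 12, Right → 10; minimax = 10.
7 ≠ 10, so there is no saddle point; optimal play is mixed.
Center is strictly dominated by Right (it gives Row strictly more in every row), so Column never plays it.
On the remaining 2×2 (U, D vs Left, Right):
Let Row play U with probability p. Expected payoff against Left: 10p + (-2)(1−p) = 12p − 2; against Right: 7p + 10(1−p) = −3p + 10.
Setting these equal: 12p − 2 = −3p + 10 ⇒ 15p = 12 ⇒ p = 4/5, and the value is (12)·(4/5) − 2 = 38/5.
For Column: with q = P(Left), equating U's and D's payoffs gives 3q + 7 = −12q + 10 ⇒ q = 1/5.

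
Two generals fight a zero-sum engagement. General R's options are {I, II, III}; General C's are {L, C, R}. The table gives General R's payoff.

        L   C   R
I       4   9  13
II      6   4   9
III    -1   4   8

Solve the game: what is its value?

Row minima: I → 4, II → 4, III → -1; maximin = 4.
Column maxima: L → 6, C → 9, R → 13; minimax = 6.
4 ≠ 6, so there is no saddle point; optimal play is mixed.
III is strictly dominated by I, so General R never plays it.
R is strictly dominated by L (it gives General R strictly more in every row), so General C never plays it.
On the remaining 2×2 (I, II vs L, C):
Let General R play I with probability p. Expected payoff against L: 4p + 6(1−p) = −2p + 6; against C: 9p + 4(1−p) = 5p + 4.
Setting these equal: −2p + 6 = 5p + 4 ⇒ −7p = -2 ⇒ p = 2/7, and the value is (-2)·(2/7) + 6 = 38/7.
For General C: with q = P(L), equating I's and II's payoffs gives −5q + 9 = 2q + 4 ⇒ q = 5/7.

38/7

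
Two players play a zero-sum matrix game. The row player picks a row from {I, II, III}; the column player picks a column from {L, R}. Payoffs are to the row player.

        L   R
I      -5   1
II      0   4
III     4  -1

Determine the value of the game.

Row minima: I → -5, II → 0, III → -1; maximin = 0.
Column maxima: L → 4, R → 4; minimax = 4.
0 ≠ 4, so there is no saddle point; optimal play is mixed.
I is strictly dominated by II, so the row player never plays it.
On the remaining 2×2 (II, III vs L, R):
Let the row player play II with probability p. Expected payoff against L: 0p + 4(1−p) = −4p + 4; against R: 4p + (-1)(1−p) = 5p − 1.
Setting these equal: −4p + 4 = 5p − 1 ⇒ −9p = -5 ⇒ p = 5/9, and the value is (-4)·(5/9) + 4 = 16/9.
For the column player: with q = P(L), equating II's and III's payoffs gives −4q + 4 = 5q − 1 ⇒ q = 5/9.

16/9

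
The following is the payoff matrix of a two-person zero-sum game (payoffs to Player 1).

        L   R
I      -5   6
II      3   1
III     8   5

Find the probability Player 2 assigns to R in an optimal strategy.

13/14

Row minima: I → -5, II → 1, III → 5; maximin = 5.
Column maxima: L → 8, R → 6; minimax = 6.
5 ≠ 6, so there is no saddle point; optimal play is mixed.
II is strictly dominated by III, so Player 1 never plays it.
On the remaining 2×2 (I, III vs L, R):
Let Player 1 play I with probability p. Expected payoff against L: (-5)p + 8(1−p) = −13p + 8; against R: 6p + 5(1−p) = p + 5.
Setting these equal: −13p + 8 = p + 5 ⇒ −14p = -3 ⇒ p = 3/14, and the value is (-13)·(3/14) + 8 = 73/14.
For Player 2: with q = P(L), equating I's and III's payoffs gives −11q + 6 = 3q + 5 ⇒ q = 1/14.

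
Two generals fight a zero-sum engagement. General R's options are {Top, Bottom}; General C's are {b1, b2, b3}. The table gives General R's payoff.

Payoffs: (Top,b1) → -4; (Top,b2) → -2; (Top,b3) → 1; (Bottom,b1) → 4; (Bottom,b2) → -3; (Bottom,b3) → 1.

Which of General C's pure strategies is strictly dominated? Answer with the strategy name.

b2 holds General R's payoff strictly below b3 in every row: -2 < 1, -3 < 1.
So b3 is strictly dominated for General C.

b3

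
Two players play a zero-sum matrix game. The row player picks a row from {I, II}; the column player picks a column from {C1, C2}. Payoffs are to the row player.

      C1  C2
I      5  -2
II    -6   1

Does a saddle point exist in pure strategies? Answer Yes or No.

No

Row minima: I → -2, II → -6; maximin = -2.
Column maxima: C1 → 5, C2 → 1; minimax = 1.
-2 ≠ 1, so no pure-strategy equilibrium exists.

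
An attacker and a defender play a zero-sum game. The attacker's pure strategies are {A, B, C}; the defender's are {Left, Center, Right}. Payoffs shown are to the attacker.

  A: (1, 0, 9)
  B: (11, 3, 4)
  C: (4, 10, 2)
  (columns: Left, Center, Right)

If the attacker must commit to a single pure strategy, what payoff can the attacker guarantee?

3

Row minima: A → 0, B → 3, C → 2.
The best of these is 3.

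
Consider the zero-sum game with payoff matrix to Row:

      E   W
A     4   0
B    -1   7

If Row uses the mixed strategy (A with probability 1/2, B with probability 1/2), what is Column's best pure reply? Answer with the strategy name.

If Column plays E, Row's expected payoff is (1/2)·4 + (1/2)·(-1) = 3/2.
If Column plays W, Row's expected payoff is (1/2)·0 + (1/2)·7 = 7/2.
Column minimizes Row's payoff; the smallest is 3/2, so the best response is E.

E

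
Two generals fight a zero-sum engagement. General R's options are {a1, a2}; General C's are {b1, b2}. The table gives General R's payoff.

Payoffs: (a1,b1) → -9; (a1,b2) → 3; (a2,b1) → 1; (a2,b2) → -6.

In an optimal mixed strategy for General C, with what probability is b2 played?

10/19

Row minima: a1 → -9, a2 → -6; maximin = -6.
Column maxima: b1 → 1, b2 → 3; minimax = 1.
-6 ≠ 1, so there is no saddle point; optimal play is mixed.
Let General R play a1 with probability p. Expected payoff against b1: (-9)p + 1(1−p) = −10p + 1; against b2: 3p + (-6)(1−p) = 9p − 6.
Setting these equal: −10p + 1 = 9p − 6 ⇒ −19p = -7 ⇒ p = 7/19, and the value is (-10)·(7/19) + 1 = -51/19.
For General C: with q = P(b1), equating a1's and a2's payoffs gives −12q + 3 = 7q − 6 ⇒ q = 9/19.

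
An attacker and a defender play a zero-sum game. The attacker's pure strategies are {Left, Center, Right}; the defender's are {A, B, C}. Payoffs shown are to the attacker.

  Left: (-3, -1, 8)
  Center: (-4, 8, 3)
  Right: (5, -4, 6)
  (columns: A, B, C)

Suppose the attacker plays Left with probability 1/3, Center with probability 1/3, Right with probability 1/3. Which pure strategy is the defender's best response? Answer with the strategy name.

A

If the defender plays A, the attacker's expected payoff is (1/3)·(-3) + (1/3)·(-4) + (1/3)·5 = -2/3.
If the defender plays B, the attacker's expected payoff is (1/3)·(-1) + (1/3)·8 + (1/3)·(-4) = 1.
If the defender plays C, the attacker's expected payoff is (1/3)·8 + (1/3)·3 + (1/3)·6 = 17/3.
The defender minimizes the attacker's payoff; the smallest is -2/3, so the best response is A.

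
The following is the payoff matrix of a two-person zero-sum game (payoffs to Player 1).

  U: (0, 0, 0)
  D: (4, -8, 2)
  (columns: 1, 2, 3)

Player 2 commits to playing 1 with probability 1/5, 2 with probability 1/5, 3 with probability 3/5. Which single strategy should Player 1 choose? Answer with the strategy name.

Expected payoff of U: (1/5)·0 + (1/5)·0 + (3/5)·0 = 0.
Expected payoff of D: (1/5)·4 + (1/5)·(-8) + (3/5)·2 = 2/5.
The largest is 2/5, so Player 1's best response is D.

D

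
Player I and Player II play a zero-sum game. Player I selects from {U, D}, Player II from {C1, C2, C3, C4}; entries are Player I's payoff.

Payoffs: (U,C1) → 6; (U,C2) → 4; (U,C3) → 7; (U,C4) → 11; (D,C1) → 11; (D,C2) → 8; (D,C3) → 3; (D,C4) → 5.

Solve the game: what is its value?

11/2

Row minima: U → 4, D → 3; maximin = 4.
Column maxima: C1 → 11, C2 → 8, C3 → 7, C4 → 11; minimax = 7.
4 ≠ 7, so there is no saddle point; optimal play is mixed.
C1 is strictly dominated by C2 (it gives Player I strictly more in every row), so Player II never plays it.
C4 is strictly dominated by C3 (it gives Player I strictly more in every row), so Player II never plays it.
On the remaining 2×2 (U, D vs C2, C3):
Let Player I play U with probability p. Expected payoff against C2: 4p + 8(1−p) = −4p + 8; against C3: 7p + 3(1−p) = 4p + 3.
Setting these equal: −4p + 8 = 4p + 3 ⇒ −8p = -5 ⇒ p = 5/8, and the value is (-4)·(5/8) + 8 = 11/2.
For Player II: with q = P(C2), equating U's and D's payoffs gives −3q + 7 = 5q + 3 ⇒ q = 1/2.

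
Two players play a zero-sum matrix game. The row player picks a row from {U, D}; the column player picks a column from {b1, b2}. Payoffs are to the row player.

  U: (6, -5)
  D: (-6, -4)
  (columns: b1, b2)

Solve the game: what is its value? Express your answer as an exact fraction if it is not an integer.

-54/13

Row minima: U → -5, D → -6; maximin = -5.
Column maxima: b1 → 6, b2 → -4; minimax = -4.
-5 ≠ -4, so there is no saddle point; optimal play is mixed.
Let the row player play U with probability p. Expected payoff against b1: 6p + (-6)(1−p) = 12p − 6; against b2: (-5)p + (-4)(1−p) = −p − 4.
Setting these equal: 12p − 6 = −p − 4 ⇒ 13p = 2 ⇒ p = 2/13, and the value is (12)·(2/13) − 6 = -54/13.
For the column player: with q = P(b1), equating U's and D's payoffs gives 11q − 5 = −2q − 4 ⇒ q = 1/13.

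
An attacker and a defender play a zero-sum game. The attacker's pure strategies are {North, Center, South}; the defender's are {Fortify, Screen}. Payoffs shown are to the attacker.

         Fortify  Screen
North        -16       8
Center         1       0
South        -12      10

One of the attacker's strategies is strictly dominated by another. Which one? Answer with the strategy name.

North

South gives a strictly higher payoff than North against every column: -12 > -16, 10 > 8.
So North is strictly dominated and the attacker never plays it.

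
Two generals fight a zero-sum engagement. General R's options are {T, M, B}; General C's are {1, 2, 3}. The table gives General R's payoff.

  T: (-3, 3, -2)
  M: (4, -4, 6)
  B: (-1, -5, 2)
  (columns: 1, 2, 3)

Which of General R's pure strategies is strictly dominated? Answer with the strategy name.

B

M gives a strictly higher payoff than B against every column: 4 > -1, -4 > -5, 6 > 2.
So B is strictly dominated and General R never plays it.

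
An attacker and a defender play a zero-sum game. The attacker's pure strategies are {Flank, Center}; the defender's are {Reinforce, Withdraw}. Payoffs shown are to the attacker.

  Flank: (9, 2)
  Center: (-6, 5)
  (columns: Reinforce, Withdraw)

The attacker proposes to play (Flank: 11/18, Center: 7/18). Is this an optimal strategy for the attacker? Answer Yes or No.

Yes

Against Reinforce this mix gives (11/18)·9 + (7/18)·(-6) = 19/6.
Against Withdraw this mix gives (11/18)·2 + (7/18)·5 = 19/6.
All of the defender's active replies (Reinforce, Withdraw) yield 19/6, and no column does worse for the attacker. The mix makes the defender indifferent and guarantees 19/6, so it is optimal.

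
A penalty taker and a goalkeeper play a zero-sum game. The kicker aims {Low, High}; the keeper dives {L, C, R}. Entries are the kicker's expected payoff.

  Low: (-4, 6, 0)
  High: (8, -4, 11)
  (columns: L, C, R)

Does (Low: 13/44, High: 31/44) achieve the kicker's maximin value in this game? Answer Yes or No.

No

Against L this mix gives (13/44)·(-4) + (31/44)·8 = 49/11.
Against C this mix gives (13/44)·6 + (31/44)·(-4) = -23/22.
Against R this mix gives (13/44)·0 + (31/44)·11 = 31/4.
The keeper will play C, holding the kicker to -23/22. Shifting weight toward the row that does better against C would raise this floor (the equalizing mix achieves 16/11 against both C and L), so the proposed strategy is not optimal.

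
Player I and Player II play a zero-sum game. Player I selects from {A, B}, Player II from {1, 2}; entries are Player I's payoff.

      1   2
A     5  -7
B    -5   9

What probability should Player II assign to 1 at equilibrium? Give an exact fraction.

8/13

Row minima: A → -7, B → -5; maximin = -5.
Column maxima: 1 → 5, 2 → 9; minimax = 5.
-5 ≠ 5, so there is no saddle point; optimal play is mixed.
Let Player I play A with probability p. Expected payoff against 1: 5p + (-5)(1−p) = 10p − 5; against 2: (-7)p + 9(1−p) = −16p + 9.
Setting these equal: 10p − 5 = −16p + 9 ⇒ 26p = 14 ⇒ p = 7/13, and the value is (10)·(7/13) − 5 = 5/13.
For Player II: with q = P(1), equating A's and B's payoffs gives 12q − 7 = −14q + 9 ⇒ q = 8/13.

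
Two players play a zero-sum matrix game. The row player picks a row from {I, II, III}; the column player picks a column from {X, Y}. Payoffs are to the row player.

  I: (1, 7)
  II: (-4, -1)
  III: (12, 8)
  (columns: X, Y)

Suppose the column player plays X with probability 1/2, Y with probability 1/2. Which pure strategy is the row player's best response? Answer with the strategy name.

III

Expected payoff of I: (1/2)·1 + (1/2)·7 = 4.
Expected payoff of II: (1/2)·(-4) + (1/2)·(-1) = -5/2.
Expected payoff of III: (1/2)·12 + (1/2)·8 = 10.
The largest is 10, so the row player's best response is III.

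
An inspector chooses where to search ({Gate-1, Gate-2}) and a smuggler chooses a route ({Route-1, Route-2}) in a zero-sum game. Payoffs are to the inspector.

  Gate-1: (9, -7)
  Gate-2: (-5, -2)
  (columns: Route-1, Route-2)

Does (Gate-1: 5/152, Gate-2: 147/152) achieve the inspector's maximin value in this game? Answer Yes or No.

No

Against Route-1 this mix gives (5/152)·9 + (147/152)·(-5) = -345/76.
Against Route-2 this mix gives (5/152)·(-7) + (147/152)·(-2) = -329/152.
The smuggler will play Route-1, holding the inspector to -345/76. Shifting weight toward the row that does better against Route-1 would raise this floor (the equalizing mix achieves -53/19 against both Route-1 and Route-2), so the proposed strategy is not optimal.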